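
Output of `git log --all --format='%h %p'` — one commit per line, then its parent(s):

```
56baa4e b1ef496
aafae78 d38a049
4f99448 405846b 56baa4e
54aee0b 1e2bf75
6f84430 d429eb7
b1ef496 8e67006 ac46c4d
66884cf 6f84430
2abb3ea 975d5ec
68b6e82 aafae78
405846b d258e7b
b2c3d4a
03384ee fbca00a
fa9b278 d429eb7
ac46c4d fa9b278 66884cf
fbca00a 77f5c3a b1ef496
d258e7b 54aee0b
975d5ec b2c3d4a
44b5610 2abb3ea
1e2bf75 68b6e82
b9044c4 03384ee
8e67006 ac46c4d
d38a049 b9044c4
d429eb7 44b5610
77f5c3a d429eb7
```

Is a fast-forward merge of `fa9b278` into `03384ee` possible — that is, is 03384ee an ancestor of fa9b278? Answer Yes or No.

No

A fast-forward from 03384ee to fa9b278 is possible iff 03384ee is an ancestor of fa9b278.
Ancestors of fa9b278: {2abb3ea, 44b5610, 975d5ec, b2c3d4a, d429eb7, fa9b278}.
03384ee is not among them, so fast-forward is not possible.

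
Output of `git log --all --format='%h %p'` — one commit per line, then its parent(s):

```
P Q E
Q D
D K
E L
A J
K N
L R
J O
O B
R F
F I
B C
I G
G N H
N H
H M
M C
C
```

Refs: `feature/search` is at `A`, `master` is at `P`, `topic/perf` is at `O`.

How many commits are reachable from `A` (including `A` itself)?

Walking parent pointers from A: reachable set = {A, B, C, J, O}.
That is 5 commits.

5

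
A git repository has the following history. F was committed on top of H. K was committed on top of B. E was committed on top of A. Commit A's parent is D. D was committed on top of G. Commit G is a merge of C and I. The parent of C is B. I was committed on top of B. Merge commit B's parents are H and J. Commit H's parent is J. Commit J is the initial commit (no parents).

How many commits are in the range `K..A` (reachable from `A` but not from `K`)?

Reachable from A: {A, B, C, D, G, H, I, J}.
Reachable from K: {B, H, J, K}.
In A's history but not K's: {A, C, D, G, I} — 5 commits.

5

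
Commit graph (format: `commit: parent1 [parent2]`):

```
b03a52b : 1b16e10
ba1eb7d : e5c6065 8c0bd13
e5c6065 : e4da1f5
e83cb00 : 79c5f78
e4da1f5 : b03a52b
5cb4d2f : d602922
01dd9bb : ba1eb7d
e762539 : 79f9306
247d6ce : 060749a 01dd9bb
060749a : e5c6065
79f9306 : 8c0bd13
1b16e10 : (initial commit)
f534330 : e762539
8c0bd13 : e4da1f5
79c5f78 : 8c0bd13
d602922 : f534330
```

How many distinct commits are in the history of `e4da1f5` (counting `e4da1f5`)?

Walking parent pointers from e4da1f5: reachable set = {1b16e10, b03a52b, e4da1f5}.
That is 3 commits.

3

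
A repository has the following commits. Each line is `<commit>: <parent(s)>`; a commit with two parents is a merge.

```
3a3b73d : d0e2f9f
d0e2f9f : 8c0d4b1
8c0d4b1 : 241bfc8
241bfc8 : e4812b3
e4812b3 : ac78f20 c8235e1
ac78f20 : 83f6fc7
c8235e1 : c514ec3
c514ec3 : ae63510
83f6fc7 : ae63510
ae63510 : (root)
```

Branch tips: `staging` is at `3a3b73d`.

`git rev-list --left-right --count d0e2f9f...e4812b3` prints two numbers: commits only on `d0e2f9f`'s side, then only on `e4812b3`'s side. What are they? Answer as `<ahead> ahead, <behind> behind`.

Reachable from d0e2f9f: {241bfc8, 83f6fc7, 8c0d4b1, ac78f20, ae63510, c514ec3, c8235e1, d0e2f9f, e4812b3}.
Reachable from e4812b3: {83f6fc7, ac78f20, ae63510, c514ec3, c8235e1, e4812b3}.
Only in d0e2f9f's history (ahead): {241bfc8, 8c0d4b1, d0e2f9f} — 3.
Only in e4812b3's history (behind): {} — 0.

3 ahead, 0 behind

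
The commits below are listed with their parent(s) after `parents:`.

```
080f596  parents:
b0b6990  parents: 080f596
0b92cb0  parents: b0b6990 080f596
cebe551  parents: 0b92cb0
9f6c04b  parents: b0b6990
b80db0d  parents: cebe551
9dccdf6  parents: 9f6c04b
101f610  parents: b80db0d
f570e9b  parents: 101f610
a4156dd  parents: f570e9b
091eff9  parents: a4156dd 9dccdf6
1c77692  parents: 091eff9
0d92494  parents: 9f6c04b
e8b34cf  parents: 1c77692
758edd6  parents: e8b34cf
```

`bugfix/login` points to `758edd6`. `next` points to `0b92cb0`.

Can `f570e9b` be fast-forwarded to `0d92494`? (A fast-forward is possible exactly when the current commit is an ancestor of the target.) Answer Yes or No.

A fast-forward from f570e9b to 0d92494 is possible iff f570e9b is an ancestor of 0d92494.
Ancestors of 0d92494: {080f596, 0d92494, 9f6c04b, b0b6990}.
f570e9b is not among them, so fast-forward is not possible.

No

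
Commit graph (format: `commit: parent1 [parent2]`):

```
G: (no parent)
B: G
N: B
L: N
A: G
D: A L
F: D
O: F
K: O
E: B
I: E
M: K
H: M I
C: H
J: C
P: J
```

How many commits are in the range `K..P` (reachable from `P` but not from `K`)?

7

Reachable from P: {A, B, C, D, E, F, G, H, I, J, K, L, M, N, O, P}.
Reachable from K: {A, B, D, F, G, K, L, N, O}.
In P's history but not K's: {C, E, H, I, J, M, P} — 7 commits.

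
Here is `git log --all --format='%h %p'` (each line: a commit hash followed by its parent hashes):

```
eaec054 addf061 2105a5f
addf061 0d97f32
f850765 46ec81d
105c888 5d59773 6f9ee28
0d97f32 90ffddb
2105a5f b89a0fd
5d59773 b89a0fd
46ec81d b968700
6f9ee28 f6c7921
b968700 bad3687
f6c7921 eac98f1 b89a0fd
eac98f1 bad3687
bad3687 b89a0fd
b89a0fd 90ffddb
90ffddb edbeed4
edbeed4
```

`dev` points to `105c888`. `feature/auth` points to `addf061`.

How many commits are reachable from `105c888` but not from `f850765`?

5

Reachable from 105c888: {105c888, 5d59773, 6f9ee28, 90ffddb, b89a0fd, bad3687, eac98f1, edbeed4, f6c7921}.
Reachable from f850765: {46ec81d, 90ffddb, b89a0fd, b968700, bad3687, edbeed4, f850765}.
In 105c888's history but not f850765's: {105c888, 5d59773, 6f9ee28, eac98f1, f6c7921} — 5 commits.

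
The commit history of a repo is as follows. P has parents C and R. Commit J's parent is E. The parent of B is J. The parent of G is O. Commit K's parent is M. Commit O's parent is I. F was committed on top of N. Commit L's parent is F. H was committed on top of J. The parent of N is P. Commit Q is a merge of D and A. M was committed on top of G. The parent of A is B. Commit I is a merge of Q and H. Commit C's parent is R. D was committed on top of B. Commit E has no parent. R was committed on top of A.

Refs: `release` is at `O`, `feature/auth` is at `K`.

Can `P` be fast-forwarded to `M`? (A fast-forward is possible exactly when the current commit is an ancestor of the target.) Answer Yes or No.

No

A fast-forward from P to M is possible iff P is an ancestor of M.
Ancestors of M: {A, B, D, E, G, H, I, J, M, O, Q}.
P is not among them, so fast-forward is not possible.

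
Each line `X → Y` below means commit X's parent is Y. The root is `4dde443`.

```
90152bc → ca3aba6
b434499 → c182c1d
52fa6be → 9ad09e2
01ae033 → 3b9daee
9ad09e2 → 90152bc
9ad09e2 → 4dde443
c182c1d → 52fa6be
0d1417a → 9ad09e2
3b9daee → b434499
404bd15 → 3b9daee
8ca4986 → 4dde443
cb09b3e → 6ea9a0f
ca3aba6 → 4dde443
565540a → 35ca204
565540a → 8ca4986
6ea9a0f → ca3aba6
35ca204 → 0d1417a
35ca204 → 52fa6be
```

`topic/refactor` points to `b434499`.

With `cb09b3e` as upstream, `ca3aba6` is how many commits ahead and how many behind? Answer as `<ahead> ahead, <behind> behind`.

0 ahead, 2 behind

Reachable from ca3aba6: {4dde443, ca3aba6}.
Reachable from cb09b3e: {4dde443, 6ea9a0f, ca3aba6, cb09b3e}.
Only in ca3aba6's history (ahead): {} — 0.
Only in cb09b3e's history (behind): {6ea9a0f, cb09b3e} — 2.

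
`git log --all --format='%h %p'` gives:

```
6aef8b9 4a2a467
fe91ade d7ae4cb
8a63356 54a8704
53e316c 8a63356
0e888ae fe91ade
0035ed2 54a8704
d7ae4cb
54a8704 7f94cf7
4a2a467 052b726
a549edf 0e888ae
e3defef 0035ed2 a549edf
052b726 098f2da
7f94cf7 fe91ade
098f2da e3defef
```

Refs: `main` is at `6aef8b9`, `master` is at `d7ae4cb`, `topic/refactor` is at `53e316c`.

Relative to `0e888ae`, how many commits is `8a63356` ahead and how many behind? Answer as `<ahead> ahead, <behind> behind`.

Reachable from 8a63356: {54a8704, 7f94cf7, 8a63356, d7ae4cb, fe91ade}.
Reachable from 0e888ae: {0e888ae, d7ae4cb, fe91ade}.
Only in 8a63356's history (ahead): {54a8704, 7f94cf7, 8a63356} — 3.
Only in 0e888ae's history (behind): {0e888ae} — 1.

3 ahead, 1 behind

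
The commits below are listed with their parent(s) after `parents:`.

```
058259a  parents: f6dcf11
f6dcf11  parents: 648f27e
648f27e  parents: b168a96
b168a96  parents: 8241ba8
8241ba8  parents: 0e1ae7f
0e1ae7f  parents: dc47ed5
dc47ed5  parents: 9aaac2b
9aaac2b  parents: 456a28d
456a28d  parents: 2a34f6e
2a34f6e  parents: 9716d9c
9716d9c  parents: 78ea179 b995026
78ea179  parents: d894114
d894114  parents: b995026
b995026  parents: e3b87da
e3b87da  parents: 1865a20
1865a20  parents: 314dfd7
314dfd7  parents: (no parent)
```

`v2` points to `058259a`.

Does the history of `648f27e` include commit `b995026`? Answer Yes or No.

Yes

Ancestors of 648f27e (commits reachable by following parents): {0e1ae7f, 1865a20, 2a34f6e, 314dfd7, 456a28d, 648f27e, 78ea179, 8241ba8, 9716d9c, 9aaac2b, b168a96, b995026, d894114, dc47ed5, e3b87da}.
b995026 is in that set, so it is an ancestor of 648f27e.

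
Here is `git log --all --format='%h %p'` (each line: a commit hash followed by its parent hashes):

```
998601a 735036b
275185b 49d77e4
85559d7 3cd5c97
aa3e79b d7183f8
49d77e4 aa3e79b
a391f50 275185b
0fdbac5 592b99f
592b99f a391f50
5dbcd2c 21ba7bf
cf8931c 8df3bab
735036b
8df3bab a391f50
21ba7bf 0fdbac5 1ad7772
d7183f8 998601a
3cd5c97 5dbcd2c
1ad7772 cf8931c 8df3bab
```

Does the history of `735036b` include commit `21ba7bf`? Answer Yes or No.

Ancestors of 735036b: {735036b}.
21ba7bf is not in that set, so it is not an ancestor of 735036b.

No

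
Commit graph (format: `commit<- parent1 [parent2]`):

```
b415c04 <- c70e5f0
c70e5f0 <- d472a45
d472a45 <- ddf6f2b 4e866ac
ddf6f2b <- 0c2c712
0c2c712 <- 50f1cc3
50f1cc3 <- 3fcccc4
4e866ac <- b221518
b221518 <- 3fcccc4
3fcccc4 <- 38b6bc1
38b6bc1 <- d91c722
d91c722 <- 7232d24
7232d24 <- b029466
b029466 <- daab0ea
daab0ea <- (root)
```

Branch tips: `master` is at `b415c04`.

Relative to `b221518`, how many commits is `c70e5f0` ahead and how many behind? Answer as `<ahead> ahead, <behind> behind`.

6 ahead, 0 behind

Reachable from c70e5f0: {0c2c712, 38b6bc1, 3fcccc4, 4e866ac, 50f1cc3, 7232d24, b029466, b221518, c70e5f0, d472a45, d91c722, daab0ea, ddf6f2b}.
Reachable from b221518: {38b6bc1, 3fcccc4, 7232d24, b029466, b221518, d91c722, daab0ea}.
Only in c70e5f0's history (ahead): {0c2c712, 4e866ac, 50f1cc3, c70e5f0, d472a45, ddf6f2b} — 6.
Only in b221518's history (behind): {} — 0.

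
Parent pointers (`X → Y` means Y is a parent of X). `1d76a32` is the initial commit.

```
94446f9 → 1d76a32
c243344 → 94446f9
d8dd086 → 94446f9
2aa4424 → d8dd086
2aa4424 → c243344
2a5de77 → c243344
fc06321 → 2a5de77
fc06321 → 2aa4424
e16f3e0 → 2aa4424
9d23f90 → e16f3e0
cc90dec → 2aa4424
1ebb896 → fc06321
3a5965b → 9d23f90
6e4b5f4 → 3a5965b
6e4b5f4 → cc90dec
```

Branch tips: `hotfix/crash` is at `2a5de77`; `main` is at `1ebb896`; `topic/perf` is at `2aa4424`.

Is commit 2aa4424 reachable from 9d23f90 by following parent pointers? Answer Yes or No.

Ancestors of 9d23f90 (commits reachable by following parents): {1d76a32, 2aa4424, 94446f9, 9d23f90, c243344, d8dd086, e16f3e0}.
2aa4424 is in that set, so it is an ancestor of 9d23f90.

Yes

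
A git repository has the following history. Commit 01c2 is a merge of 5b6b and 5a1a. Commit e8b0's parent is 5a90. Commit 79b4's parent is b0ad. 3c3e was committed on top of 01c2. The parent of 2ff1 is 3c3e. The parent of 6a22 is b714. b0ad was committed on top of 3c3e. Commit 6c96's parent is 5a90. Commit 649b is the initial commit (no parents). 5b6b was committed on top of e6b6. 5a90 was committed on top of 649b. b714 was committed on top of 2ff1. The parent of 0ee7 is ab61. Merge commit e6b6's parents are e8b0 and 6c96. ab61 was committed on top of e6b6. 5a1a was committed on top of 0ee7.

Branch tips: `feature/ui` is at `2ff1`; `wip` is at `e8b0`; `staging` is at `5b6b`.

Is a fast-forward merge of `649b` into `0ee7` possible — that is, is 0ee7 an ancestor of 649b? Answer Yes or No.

No

A fast-forward from 0ee7 to 649b is possible iff 0ee7 is an ancestor of 649b.
Ancestors of 649b: {649b}.
0ee7 is not among them, so fast-forward is not possible.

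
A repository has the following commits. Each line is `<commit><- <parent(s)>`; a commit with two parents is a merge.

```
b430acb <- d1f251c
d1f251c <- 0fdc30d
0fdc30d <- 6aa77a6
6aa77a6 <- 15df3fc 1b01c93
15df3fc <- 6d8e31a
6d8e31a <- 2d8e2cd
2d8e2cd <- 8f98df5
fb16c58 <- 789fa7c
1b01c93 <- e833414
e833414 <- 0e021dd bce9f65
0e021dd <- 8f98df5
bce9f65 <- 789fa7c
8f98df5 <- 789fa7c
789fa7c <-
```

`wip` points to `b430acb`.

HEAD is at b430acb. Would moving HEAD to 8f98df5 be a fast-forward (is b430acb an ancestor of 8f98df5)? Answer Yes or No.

A fast-forward from b430acb to 8f98df5 is possible iff b430acb is an ancestor of 8f98df5.
Ancestors of 8f98df5: {789fa7c, 8f98df5}.
b430acb is not among them, so fast-forward is not possible.

No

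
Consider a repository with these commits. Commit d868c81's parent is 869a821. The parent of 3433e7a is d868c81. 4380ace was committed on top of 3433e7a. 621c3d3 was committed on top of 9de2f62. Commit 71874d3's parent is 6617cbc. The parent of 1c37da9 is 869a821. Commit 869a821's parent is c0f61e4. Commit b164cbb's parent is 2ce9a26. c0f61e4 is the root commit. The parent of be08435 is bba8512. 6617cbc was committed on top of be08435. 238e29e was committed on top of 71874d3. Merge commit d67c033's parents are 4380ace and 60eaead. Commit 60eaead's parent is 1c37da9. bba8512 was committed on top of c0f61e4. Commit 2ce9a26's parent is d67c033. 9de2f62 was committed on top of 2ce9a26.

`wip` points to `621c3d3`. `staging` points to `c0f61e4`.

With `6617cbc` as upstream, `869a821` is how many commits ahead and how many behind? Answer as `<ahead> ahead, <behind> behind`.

Reachable from 869a821: {869a821, c0f61e4}.
Reachable from 6617cbc: {6617cbc, bba8512, be08435, c0f61e4}.
Only in 869a821's history (ahead): {869a821} — 1.
Only in 6617cbc's history (behind): {6617cbc, bba8512, be08435} — 3.

1 ahead, 3 behind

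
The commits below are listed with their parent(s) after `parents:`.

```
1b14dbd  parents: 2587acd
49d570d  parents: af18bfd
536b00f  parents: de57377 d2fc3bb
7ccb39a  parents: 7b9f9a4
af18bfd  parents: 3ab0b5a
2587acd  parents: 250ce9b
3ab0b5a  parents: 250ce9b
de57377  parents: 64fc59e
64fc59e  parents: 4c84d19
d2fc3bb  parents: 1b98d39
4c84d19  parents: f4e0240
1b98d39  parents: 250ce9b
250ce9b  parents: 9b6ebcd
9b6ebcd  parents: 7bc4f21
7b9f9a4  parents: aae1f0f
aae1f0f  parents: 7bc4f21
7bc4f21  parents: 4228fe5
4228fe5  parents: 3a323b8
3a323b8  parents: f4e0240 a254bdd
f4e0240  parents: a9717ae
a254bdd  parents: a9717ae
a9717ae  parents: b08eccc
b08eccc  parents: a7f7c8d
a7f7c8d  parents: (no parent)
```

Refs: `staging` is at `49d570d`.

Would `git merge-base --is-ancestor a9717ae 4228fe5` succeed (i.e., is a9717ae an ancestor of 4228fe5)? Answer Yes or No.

Ancestors of 4228fe5 (commits reachable by following parents): {3a323b8, 4228fe5, a254bdd, a7f7c8d, a9717ae, b08eccc, f4e0240}.
a9717ae is in that set, so it is an ancestor of 4228fe5.

Yes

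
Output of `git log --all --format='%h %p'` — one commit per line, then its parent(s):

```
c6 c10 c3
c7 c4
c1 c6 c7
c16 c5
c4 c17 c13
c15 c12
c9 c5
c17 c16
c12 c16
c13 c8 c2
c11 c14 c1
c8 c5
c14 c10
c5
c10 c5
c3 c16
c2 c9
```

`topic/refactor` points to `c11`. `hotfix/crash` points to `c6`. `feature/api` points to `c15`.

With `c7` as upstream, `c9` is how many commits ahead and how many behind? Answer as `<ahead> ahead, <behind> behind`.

Reachable from c9: {c5, c9}.
Reachable from c7: {c13, c16, c17, c2, c4, c5, c7, c8, c9}.
Only in c9's history (ahead): {} — 0.
Only in c7's history (behind): {c13, c16, c17, c2, c4, c7, c8} — 7.

0 ahead, 7 behind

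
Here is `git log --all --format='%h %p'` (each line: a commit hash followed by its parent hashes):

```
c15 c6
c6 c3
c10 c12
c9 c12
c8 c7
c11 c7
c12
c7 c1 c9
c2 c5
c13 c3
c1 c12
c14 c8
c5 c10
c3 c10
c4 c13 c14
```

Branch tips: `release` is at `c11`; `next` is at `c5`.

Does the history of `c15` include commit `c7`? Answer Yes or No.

Ancestors of c15: {c10, c12, c15, c3, c6}.
c7 is not in that set, so it is not an ancestor of c15.

No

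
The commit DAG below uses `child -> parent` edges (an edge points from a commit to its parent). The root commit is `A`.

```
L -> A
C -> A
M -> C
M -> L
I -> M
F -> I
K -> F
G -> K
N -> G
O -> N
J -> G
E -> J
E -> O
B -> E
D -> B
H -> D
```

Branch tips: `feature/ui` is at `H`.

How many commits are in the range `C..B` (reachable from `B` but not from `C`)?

Reachable from B: {A, B, C, E, F, G, I, J, K, L, M, N, O}.
Reachable from C: {A, C}.
In B's history but not C's: {B, E, F, G, I, J, K, L, M, N, O} — 11 commits.

11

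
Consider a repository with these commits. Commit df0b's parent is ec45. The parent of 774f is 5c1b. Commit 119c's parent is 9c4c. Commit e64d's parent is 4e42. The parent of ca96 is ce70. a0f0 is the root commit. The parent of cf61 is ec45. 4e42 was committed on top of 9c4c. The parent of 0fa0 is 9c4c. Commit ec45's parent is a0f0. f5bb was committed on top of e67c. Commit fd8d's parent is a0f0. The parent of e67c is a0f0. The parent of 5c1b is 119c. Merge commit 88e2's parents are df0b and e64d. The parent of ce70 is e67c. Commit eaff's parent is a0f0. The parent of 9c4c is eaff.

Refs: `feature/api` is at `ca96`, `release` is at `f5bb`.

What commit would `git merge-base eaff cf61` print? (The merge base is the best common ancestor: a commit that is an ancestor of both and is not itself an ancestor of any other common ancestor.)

Ancestors of eaff: {a0f0, eaff}.
Ancestors of cf61: {a0f0, cf61, ec45}.
Common ancestors: {a0f0}.
The only common ancestor is a0f0, so it is the merge base.

a0f0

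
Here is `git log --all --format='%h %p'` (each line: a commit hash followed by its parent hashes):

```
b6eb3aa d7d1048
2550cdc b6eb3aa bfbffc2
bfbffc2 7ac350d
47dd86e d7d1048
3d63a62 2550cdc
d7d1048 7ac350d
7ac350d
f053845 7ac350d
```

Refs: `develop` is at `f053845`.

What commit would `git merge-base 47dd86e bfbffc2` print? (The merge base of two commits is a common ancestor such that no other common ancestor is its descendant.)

7ac350d

Ancestors of 47dd86e: {47dd86e, 7ac350d, d7d1048}.
Ancestors of bfbffc2: {7ac350d, bfbffc2}.
Common ancestors: {7ac350d}.
The only common ancestor is 7ac350d, so it is the merge base.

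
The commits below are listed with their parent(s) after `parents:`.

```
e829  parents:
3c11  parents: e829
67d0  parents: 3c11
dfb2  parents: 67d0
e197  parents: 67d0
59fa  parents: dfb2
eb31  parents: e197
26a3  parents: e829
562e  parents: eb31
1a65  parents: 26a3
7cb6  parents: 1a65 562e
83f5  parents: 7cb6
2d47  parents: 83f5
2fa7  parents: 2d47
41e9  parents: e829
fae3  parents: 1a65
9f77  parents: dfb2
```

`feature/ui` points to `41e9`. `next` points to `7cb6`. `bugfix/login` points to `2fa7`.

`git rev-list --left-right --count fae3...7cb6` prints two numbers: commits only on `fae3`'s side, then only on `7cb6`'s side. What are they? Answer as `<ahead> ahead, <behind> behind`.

1 ahead, 6 behind

Reachable from fae3: {1a65, 26a3, e829, fae3}.
Reachable from 7cb6: {1a65, 26a3, 3c11, 562e, 67d0, 7cb6, e197, e829, eb31}.
Only in fae3's history (ahead): {fae3} — 1.
Only in 7cb6's history (behind): {3c11, 562e, 67d0, 7cb6, e197, eb31} — 6.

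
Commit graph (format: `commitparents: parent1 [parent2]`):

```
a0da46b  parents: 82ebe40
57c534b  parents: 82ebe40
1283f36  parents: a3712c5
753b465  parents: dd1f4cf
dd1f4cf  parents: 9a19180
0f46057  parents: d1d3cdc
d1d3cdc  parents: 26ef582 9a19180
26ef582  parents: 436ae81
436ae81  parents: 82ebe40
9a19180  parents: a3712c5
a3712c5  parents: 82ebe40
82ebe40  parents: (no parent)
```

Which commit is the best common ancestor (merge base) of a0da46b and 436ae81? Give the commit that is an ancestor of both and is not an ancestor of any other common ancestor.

82ebe40

Ancestors of a0da46b: {82ebe40, a0da46b}.
Ancestors of 436ae81: {436ae81, 82ebe40}.
Common ancestors: {82ebe40}.
The only common ancestor is 82ebe40, so it is the merge base.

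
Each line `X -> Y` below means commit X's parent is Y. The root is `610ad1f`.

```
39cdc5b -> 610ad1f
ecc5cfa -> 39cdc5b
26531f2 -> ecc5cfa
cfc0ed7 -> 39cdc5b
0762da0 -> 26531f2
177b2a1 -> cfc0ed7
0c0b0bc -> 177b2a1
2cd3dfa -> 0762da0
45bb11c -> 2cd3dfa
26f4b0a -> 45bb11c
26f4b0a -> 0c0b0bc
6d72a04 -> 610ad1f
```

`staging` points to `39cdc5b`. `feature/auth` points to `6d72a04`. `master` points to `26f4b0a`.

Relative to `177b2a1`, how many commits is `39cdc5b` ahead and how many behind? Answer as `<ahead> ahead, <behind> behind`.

0 ahead, 2 behind

Reachable from 39cdc5b: {39cdc5b, 610ad1f}.
Reachable from 177b2a1: {177b2a1, 39cdc5b, 610ad1f, cfc0ed7}.
Only in 39cdc5b's history (ahead): {} — 0.
Only in 177b2a1's history (behind): {177b2a1, cfc0ed7} — 2.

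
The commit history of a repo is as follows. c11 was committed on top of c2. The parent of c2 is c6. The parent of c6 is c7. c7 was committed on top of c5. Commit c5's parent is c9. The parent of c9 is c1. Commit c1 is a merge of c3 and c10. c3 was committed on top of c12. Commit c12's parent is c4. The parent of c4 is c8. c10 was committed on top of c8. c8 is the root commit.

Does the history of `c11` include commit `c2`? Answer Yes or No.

Ancestors of c11 (commits reachable by following parents): {c1, c10, c11, c12, c2, c3, c4, c5, c6, c7, c8, c9}.
c2 is in that set, so it is an ancestor of c11.

Yes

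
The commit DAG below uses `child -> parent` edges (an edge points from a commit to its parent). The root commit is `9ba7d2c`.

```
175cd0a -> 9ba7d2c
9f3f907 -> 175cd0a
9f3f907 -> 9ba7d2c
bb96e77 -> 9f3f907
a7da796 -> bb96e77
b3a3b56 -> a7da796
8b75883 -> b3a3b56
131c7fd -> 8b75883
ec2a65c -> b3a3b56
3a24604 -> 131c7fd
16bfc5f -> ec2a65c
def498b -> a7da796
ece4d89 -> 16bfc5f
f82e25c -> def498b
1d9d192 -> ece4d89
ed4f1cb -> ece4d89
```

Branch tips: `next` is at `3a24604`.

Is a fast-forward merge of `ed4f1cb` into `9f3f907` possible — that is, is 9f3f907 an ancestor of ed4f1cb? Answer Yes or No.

Yes

A fast-forward from 9f3f907 to ed4f1cb is possible iff 9f3f907 is an ancestor of ed4f1cb.
Ancestors of ed4f1cb: {16bfc5f, 175cd0a, 9ba7d2c, 9f3f907, a7da796, b3a3b56, bb96e77, ec2a65c, ece4d89, ed4f1cb}.
9f3f907 is among them, so fast-forward is possible.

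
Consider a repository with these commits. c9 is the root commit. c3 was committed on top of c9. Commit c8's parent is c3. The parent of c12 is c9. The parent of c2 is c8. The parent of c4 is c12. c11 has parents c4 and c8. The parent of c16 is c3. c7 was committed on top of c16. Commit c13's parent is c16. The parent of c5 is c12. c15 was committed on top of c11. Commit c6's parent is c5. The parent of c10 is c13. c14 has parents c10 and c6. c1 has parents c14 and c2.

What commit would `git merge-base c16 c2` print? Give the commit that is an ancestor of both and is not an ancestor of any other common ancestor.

Ancestors of c16: {c16, c3, c9}.
Ancestors of c2: {c2, c3, c8, c9}.
Common ancestors: {c3, c9}.
Among these, c3 is not an ancestor of any other common ancestor — it is the merge base.

c3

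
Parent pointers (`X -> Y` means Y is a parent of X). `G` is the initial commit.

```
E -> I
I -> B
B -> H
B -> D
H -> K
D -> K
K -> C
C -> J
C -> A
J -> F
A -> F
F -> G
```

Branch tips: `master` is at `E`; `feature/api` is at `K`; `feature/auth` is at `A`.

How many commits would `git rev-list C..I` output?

5

Reachable from I: {A, B, C, D, F, G, H, I, J, K}.
Reachable from C: {A, C, F, G, J}.
In I's history but not C's: {B, D, H, I, K} — 5 commits.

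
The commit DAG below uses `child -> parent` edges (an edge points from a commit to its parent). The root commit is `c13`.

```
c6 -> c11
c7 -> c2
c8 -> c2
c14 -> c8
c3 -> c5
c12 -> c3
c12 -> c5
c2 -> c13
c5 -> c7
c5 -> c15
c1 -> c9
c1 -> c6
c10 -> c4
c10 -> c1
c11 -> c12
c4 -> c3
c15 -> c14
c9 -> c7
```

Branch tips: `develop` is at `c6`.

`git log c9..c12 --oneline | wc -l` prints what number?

6

Reachable from c12: {c12, c13, c14, c15, c2, c3, c5, c7, c8}.
Reachable from c9: {c13, c2, c7, c9}.
In c12's history but not c9's: {c12, c14, c15, c3, c5, c8} — 6 commits.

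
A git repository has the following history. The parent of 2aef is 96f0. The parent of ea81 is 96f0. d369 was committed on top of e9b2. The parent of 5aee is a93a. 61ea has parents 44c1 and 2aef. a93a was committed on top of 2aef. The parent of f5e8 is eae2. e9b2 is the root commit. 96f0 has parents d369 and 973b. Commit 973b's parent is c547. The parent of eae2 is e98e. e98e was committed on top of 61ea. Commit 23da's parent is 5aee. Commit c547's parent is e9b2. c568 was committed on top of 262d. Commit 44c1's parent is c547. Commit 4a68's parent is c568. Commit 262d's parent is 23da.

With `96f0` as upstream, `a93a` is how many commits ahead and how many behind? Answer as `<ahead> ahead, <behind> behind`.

2 ahead, 0 behind

Reachable from a93a: {2aef, 96f0, 973b, a93a, c547, d369, e9b2}.
Reachable from 96f0: {96f0, 973b, c547, d369, e9b2}.
Only in a93a's history (ahead): {2aef, a93a} — 2.
Only in 96f0's history (behind): {} — 0.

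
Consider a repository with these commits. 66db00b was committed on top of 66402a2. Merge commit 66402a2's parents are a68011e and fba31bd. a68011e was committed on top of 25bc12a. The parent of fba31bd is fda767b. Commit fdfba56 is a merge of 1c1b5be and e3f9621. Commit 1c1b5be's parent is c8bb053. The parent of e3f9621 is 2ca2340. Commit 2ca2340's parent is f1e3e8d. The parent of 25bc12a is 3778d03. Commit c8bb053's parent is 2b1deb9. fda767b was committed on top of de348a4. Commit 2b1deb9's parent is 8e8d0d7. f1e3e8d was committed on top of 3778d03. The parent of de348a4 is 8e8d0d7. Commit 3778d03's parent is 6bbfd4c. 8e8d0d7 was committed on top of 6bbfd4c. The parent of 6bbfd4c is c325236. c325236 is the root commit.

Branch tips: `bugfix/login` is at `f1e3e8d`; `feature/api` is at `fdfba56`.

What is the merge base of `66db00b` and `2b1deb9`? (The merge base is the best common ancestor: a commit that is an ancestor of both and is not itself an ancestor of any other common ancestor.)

Ancestors of 66db00b: {25bc12a, 3778d03, 66402a2, 66db00b, 6bbfd4c, 8e8d0d7, a68011e, c325236, de348a4, fba31bd, fda767b}.
Ancestors of 2b1deb9: {2b1deb9, 6bbfd4c, 8e8d0d7, c325236}.
Common ancestors: {6bbfd4c, 8e8d0d7, c325236}.
Among these, 8e8d0d7 is not an ancestor of any other common ancestor — it is the merge base.

8e8d0d7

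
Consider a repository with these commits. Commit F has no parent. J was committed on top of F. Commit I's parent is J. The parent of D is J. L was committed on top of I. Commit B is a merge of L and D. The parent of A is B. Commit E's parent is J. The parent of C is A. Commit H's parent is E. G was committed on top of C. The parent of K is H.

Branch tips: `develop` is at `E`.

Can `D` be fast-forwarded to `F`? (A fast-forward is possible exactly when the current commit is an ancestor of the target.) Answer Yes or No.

A fast-forward from D to F is possible iff D is an ancestor of F.
Ancestors of F: {F}.
D is not among them, so fast-forward is not possible.

No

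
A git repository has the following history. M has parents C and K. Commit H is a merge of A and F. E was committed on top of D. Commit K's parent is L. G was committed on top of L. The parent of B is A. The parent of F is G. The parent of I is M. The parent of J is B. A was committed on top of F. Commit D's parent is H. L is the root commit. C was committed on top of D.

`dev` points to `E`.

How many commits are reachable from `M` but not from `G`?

7

Reachable from M: {A, C, D, F, G, H, K, L, M}.
Reachable from G: {G, L}.
In M's history but not G's: {A, C, D, F, H, K, M} — 7 commits.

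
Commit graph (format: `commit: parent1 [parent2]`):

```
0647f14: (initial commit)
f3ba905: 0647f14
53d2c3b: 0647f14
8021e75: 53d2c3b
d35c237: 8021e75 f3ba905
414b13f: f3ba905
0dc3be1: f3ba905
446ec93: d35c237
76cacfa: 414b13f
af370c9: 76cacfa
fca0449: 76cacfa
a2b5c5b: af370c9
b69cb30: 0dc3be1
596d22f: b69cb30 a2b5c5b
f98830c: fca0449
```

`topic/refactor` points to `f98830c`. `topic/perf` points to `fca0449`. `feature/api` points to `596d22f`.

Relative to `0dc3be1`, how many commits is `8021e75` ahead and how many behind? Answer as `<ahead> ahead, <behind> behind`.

Reachable from 8021e75: {0647f14, 53d2c3b, 8021e75}.
Reachable from 0dc3be1: {0647f14, 0dc3be1, f3ba905}.
Only in 8021e75's history (ahead): {53d2c3b, 8021e75} — 2.
Only in 0dc3be1's history (behind): {0dc3be1, f3ba905} — 2.

2 ahead, 2 behind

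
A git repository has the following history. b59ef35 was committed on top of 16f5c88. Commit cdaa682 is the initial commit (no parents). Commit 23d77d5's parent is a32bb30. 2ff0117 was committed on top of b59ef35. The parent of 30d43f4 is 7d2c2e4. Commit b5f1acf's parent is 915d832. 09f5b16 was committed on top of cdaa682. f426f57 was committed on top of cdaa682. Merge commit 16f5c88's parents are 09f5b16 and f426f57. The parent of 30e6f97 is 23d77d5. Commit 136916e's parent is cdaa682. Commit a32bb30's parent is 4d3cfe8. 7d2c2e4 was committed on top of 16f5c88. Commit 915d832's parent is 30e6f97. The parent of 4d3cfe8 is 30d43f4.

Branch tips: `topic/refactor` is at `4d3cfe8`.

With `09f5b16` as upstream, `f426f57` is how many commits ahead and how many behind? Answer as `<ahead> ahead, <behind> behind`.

Reachable from f426f57: {cdaa682, f426f57}.
Reachable from 09f5b16: {09f5b16, cdaa682}.
Only in f426f57's history (ahead): {f426f57} — 1.
Only in 09f5b16's history (behind): {09f5b16} — 1.

1 ahead, 1 behind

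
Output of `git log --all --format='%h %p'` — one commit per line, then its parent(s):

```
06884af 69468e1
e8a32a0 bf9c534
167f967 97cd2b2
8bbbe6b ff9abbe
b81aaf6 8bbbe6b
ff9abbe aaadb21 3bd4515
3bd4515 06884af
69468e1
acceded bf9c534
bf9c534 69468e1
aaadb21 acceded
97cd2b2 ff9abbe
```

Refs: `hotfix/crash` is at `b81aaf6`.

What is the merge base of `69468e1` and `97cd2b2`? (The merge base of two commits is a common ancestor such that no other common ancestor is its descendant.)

Ancestors of 69468e1: {69468e1}.
Ancestors of 97cd2b2: {06884af, 3bd4515, 69468e1, 97cd2b2, aaadb21, acceded, bf9c534, ff9abbe}.
Common ancestors: {69468e1}.
The only common ancestor is 69468e1, so it is the merge base.

69468e1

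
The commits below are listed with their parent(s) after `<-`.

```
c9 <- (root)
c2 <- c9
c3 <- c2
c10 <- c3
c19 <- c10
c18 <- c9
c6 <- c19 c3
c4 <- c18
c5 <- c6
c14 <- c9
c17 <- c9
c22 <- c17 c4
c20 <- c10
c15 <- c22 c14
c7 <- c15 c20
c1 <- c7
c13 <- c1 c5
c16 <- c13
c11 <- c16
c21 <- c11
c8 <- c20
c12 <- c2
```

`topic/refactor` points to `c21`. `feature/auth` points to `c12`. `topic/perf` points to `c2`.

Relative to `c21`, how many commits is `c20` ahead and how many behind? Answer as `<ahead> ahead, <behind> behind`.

0 ahead, 15 behind

Reachable from c20: {c10, c2, c20, c3, c9}.
Reachable from c21: {c1, c10, c11, c13, c14, c15, c16, c17, c18, c19, c2, c20, c21, c22, c3, c4, c5, c6, c7, c9}.
Only in c20's history (ahead): {} — 0.
Only in c21's history (behind): {c1, c11, c13, c14, c15, c16, c17, c18, c19, c21, c22, c4, c5, c6, c7} — 15.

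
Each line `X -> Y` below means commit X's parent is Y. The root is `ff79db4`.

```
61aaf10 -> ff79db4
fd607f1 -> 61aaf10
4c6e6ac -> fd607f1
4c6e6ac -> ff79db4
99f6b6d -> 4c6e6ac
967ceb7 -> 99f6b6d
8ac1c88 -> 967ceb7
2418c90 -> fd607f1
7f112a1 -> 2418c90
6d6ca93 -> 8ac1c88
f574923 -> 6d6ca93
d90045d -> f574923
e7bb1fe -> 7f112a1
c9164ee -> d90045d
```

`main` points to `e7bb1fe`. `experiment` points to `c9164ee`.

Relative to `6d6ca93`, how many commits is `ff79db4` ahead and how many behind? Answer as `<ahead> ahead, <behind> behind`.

0 ahead, 7 behind

Reachable from ff79db4: {ff79db4}.
Reachable from 6d6ca93: {4c6e6ac, 61aaf10, 6d6ca93, 8ac1c88, 967ceb7, 99f6b6d, fd607f1, ff79db4}.
Only in ff79db4's history (ahead): {} — 0.
Only in 6d6ca93's history (behind): {4c6e6ac, 61aaf10, 6d6ca93, 8ac1c88, 967ceb7, 99f6b6d, fd607f1} — 7.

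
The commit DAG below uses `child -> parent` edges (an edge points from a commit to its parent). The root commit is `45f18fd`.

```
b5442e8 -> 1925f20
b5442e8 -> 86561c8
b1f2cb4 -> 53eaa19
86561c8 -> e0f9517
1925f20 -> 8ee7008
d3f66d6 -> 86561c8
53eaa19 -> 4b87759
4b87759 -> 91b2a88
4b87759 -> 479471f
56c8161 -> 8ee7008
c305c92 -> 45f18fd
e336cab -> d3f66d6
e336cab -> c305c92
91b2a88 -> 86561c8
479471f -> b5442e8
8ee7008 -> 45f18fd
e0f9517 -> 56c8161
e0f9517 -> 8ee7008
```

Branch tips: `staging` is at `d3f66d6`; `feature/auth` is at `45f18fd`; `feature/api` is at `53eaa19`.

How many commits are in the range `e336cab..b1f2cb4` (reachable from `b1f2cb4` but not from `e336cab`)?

Reachable from b1f2cb4: {1925f20, 45f18fd, 479471f, 4b87759, 53eaa19, 56c8161, 86561c8, 8ee7008, 91b2a88, b1f2cb4, b5442e8, e0f9517}.
Reachable from e336cab: {45f18fd, 56c8161, 86561c8, 8ee7008, c305c92, d3f66d6, e0f9517, e336cab}.
In b1f2cb4's history but not e336cab's: {1925f20, 479471f, 4b87759, 53eaa19, 91b2a88, b1f2cb4, b5442e8} — 7 commits.

7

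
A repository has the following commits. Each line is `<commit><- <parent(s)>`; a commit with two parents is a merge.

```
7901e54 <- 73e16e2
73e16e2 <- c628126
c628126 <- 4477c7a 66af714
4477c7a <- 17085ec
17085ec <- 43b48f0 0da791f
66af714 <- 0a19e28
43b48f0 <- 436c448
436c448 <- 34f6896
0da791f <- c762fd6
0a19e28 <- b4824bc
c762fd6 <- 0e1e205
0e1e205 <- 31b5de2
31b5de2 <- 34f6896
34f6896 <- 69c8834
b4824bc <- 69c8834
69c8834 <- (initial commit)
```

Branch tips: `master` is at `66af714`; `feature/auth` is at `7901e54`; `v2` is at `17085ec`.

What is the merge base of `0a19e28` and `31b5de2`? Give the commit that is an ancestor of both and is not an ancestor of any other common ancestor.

69c8834

Ancestors of 0a19e28: {0a19e28, 69c8834, b4824bc}.
Ancestors of 31b5de2: {31b5de2, 34f6896, 69c8834}.
Common ancestors: {69c8834}.
The only common ancestor is 69c8834, so it is the merge base.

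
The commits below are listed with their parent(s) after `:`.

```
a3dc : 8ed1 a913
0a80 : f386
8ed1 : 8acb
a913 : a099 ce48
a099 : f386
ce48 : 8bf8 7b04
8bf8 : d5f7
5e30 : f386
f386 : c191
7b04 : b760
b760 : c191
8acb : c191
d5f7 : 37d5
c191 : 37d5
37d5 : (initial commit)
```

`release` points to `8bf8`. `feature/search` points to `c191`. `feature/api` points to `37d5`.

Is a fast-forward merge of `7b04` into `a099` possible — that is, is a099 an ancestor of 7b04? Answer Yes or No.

No

A fast-forward from a099 to 7b04 is possible iff a099 is an ancestor of 7b04.
Ancestors of 7b04: {37d5, 7b04, b760, c191}.
a099 is not among them, so fast-forward is not possible.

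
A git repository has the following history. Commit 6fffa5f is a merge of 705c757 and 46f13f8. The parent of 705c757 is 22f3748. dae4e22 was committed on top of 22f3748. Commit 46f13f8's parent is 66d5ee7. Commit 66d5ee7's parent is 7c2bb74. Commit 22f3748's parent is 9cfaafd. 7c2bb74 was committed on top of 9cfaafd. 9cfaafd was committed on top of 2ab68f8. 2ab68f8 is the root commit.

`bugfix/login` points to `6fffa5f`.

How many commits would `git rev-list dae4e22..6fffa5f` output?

5

Reachable from 6fffa5f: {22f3748, 2ab68f8, 46f13f8, 66d5ee7, 6fffa5f, 705c757, 7c2bb74, 9cfaafd}.
Reachable from dae4e22: {22f3748, 2ab68f8, 9cfaafd, dae4e22}.
In 6fffa5f's history but not dae4e22's: {46f13f8, 66d5ee7, 6fffa5f, 705c757, 7c2bb74} — 5 commits.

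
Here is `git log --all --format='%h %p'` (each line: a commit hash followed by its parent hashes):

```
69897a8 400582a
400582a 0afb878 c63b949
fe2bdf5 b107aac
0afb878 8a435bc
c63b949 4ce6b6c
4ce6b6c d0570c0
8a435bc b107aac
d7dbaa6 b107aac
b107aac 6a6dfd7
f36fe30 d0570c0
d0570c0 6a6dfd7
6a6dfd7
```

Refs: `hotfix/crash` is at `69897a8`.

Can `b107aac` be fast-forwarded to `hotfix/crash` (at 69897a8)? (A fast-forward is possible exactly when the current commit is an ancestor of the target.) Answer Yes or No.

A fast-forward from b107aac to 69897a8 is possible iff b107aac is an ancestor of 69897a8.
Ancestors of 69897a8: {0afb878, 400582a, 4ce6b6c, 69897a8, 6a6dfd7, 8a435bc, b107aac, c63b949, d0570c0}.
b107aac is among them, so fast-forward is possible.

Yes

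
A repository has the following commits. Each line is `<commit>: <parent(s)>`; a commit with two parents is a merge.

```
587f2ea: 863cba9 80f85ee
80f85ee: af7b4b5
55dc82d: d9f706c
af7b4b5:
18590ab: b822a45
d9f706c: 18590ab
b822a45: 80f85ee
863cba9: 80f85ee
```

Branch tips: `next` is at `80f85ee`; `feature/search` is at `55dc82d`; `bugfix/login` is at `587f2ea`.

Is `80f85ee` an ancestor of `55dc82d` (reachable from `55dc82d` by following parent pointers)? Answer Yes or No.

Ancestors of 55dc82d (commits reachable by following parents): {18590ab, 55dc82d, 80f85ee, af7b4b5, b822a45, d9f706c}.
80f85ee is in that set, so it is an ancestor of 55dc82d.

Yes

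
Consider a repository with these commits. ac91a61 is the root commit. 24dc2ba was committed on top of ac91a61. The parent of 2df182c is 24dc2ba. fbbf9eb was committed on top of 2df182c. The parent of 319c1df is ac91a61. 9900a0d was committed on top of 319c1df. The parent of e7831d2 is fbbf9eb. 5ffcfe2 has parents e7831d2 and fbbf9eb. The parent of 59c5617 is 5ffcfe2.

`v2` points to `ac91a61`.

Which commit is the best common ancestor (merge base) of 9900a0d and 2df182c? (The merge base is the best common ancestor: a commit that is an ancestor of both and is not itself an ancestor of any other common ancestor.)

ac91a61

Ancestors of 9900a0d: {319c1df, 9900a0d, ac91a61}.
Ancestors of 2df182c: {24dc2ba, 2df182c, ac91a61}.
Common ancestors: {ac91a61}.
The only common ancestor is ac91a61, so it is the merge base.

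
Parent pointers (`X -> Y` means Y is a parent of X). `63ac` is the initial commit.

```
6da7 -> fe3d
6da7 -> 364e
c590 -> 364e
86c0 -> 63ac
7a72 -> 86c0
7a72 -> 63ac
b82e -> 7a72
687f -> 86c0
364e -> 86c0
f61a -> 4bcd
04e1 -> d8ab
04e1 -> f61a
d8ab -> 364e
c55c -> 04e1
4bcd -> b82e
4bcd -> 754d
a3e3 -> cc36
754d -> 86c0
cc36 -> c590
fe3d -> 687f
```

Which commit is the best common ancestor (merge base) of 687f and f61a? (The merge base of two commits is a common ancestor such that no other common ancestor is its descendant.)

86c0

Ancestors of 687f: {63ac, 687f, 86c0}.
Ancestors of f61a: {4bcd, 63ac, 754d, 7a72, 86c0, b82e, f61a}.
Common ancestors: {63ac, 86c0}.
Among these, 86c0 is not an ancestor of any other common ancestor — it is the merge base.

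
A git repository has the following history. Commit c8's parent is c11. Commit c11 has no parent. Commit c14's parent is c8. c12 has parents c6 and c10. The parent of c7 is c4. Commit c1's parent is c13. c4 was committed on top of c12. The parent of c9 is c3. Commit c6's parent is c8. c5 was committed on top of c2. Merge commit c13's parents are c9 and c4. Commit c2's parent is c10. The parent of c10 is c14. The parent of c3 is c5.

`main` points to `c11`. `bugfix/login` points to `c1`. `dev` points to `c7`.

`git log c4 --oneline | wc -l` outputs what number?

Walking parent pointers from c4: reachable set = {c10, c11, c12, c14, c4, c6, c8}.
That is 7 commits.

7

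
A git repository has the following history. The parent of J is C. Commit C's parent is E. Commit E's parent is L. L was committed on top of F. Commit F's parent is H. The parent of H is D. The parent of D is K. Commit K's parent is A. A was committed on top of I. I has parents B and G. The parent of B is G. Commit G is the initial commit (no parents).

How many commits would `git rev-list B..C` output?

9

Reachable from C: {A, B, C, D, E, F, G, H, I, K, L}.
Reachable from B: {B, G}.
In C's history but not B's: {A, C, D, E, F, H, I, K, L} — 9 commits.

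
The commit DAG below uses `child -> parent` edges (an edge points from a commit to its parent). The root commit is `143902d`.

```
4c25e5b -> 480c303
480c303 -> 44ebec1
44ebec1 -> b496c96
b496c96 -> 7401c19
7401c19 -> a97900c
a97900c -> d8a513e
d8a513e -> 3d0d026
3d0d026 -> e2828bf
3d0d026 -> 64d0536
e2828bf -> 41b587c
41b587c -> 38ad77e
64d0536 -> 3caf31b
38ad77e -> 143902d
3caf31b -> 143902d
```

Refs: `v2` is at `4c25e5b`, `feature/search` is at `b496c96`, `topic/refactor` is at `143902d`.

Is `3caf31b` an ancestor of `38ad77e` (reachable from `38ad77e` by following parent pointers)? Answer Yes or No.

No

Ancestors of 38ad77e: {143902d, 38ad77e}.
3caf31b is not in that set, so it is not an ancestor of 38ad77e.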